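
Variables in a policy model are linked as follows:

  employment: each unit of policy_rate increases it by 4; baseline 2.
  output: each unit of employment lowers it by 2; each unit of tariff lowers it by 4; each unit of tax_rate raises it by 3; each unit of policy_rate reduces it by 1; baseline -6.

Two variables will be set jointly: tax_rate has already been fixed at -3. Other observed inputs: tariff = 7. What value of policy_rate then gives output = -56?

With tax_rate held at -3:
Substituting into the output equation gives output = -9*policy_rate - 47.
Solve -9*policy_rate - 47 = -56: policy_rate = (-56 + 47) / -9 = 1.

policy_rate = 1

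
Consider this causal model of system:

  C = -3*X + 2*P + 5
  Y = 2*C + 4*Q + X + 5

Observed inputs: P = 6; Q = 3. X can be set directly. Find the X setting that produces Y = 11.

X = 8

Substituting into the C equation gives C = -3*X + 17.
Substituting into the Y equation gives Y = -5*X + 51.
Solve -5*X + 51 = 11: X = (11 - 51) / -5 = 8.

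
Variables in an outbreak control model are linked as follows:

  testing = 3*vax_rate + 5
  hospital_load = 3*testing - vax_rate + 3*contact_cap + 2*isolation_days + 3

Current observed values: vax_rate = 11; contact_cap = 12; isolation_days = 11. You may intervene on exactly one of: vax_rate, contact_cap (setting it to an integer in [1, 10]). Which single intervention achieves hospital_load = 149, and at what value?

Intervening on vax_rate: hospital_load = 8*vax_rate + 76. Reaching 149 requires vax_rate = 73/8, not an integer.
Intervening on contact_cap: with other inputs at their observed values, hospital_load = 3*contact_cap + 128. Solving for 149 gives contact_cap = 7, within [1, 10].

set contact_cap = 7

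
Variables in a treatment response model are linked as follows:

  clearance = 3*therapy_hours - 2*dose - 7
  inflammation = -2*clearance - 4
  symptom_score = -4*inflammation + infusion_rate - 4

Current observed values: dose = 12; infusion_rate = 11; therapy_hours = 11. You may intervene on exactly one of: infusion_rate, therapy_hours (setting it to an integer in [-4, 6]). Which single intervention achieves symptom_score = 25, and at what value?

Intervening on infusion_rate: with other inputs at their observed values, symptom_score = infusion_rate + 28. Solving for 25 gives infusion_rate = -3, within [-4, 6].
Intervening on therapy_hours: symptom_score = 24*therapy_hours - 225. Reaching 25 requires therapy_hours = 125/12, not an integer.

set infusion_rate = -3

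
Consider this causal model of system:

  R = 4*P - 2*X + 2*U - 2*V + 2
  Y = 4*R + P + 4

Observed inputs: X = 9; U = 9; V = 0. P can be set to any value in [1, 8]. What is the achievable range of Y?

Substituting into the R equation gives R = 4*P + 2.
So Y = 17*P + 12.
Linear in P, so extremes are at the endpoints: P = 1 gives Y = 29; P = 8 gives Y = 148.

29 to 148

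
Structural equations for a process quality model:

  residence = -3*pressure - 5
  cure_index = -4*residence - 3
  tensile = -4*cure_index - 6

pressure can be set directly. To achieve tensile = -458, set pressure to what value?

Substituting into the cure_index equation gives cure_index = 12*pressure + 17.
This gives tensile = -48*pressure - 74.
Solve -48*pressure - 74 = -458: pressure = (-458 + 74) / -48 = 8.

pressure = 8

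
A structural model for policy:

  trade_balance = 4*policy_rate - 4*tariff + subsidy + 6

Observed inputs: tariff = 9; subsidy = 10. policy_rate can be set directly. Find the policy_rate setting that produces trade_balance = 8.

policy_rate = 7

Substituting into the trade_balance equation gives trade_balance = 4*policy_rate - 20.
Solve 4*policy_rate - 20 = 8: policy_rate = (8 + 20) / 4 = 7.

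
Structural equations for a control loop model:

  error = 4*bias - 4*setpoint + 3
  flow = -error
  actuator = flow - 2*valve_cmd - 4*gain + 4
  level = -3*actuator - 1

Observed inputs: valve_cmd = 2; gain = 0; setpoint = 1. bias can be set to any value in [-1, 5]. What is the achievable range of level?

-16 to 56

Substituting into the error equation gives error = 4*bias - 1.
This gives flow = -4*bias + 1.
Substituting into the actuator equation gives actuator = -4*bias + 1.
So level = 12*bias - 4.
Linear in bias, so extremes are at the endpoints: bias = -1 gives level = -16; bias = 5 gives level = 56.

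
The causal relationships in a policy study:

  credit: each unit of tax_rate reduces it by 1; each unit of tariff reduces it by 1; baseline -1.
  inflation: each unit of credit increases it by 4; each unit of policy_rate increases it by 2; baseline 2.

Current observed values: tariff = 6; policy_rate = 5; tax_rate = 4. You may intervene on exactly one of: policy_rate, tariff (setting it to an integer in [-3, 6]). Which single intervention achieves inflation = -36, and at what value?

set policy_rate = 3

Intervening on policy_rate: with other inputs at their observed values, inflation = 2*policy_rate - 42. Solving for -36 gives policy_rate = 3, within [-3, 6].
Intervening on tariff: inflation = -4*tariff - 8. Reaching -36 requires tariff = 7, outside [-3, 6].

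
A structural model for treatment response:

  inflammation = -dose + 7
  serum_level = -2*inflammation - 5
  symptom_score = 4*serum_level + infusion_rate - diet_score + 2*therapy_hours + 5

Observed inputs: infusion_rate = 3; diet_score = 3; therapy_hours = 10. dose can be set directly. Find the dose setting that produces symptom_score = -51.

Substituting into the serum_level equation gives serum_level = 2*dose - 19.
Substituting into the symptom_score equation gives symptom_score = 8*dose - 51.
Solve 8*dose - 51 = -51: dose = (-51 + 51) / 8 = 0.

dose = 0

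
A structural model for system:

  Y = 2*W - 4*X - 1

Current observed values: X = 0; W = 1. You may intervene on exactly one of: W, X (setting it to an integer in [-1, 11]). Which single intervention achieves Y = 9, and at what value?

Intervening on W: with other inputs at their observed values, Y = 2*W - 1. Solving for 9 gives W = 5, within [-1, 11].
Intervening on X: Y = -4*X + 1. Reaching 9 requires X = -2, outside [-1, 11].

set W = 5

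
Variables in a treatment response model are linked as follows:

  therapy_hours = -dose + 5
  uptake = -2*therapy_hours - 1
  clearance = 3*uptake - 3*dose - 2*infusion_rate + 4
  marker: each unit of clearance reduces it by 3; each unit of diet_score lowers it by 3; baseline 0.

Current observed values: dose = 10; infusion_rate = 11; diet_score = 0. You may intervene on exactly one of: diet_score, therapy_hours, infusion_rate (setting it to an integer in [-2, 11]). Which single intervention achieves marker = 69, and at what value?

set diet_score = -2

Intervening on diet_score: with other inputs at their observed values, marker = -3*diet_score + 63. Solving for 69 gives diet_score = -2, within [-2, 11].
Intervening on therapy_hours: marker = 18*therapy_hours + 153. Reaching 69 requires therapy_hours = -14/3, not an integer.
Intervening on infusion_rate: marker = 6*infusion_rate - 3. Reaching 69 requires infusion_rate = 12, outside [-2, 11].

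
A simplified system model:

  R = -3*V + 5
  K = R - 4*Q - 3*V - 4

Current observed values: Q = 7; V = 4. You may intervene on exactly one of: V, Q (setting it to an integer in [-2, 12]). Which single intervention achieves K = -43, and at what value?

set Q = 5

Intervening on V: K = -6*V - 27. Reaching -43 requires V = 8/3, not an integer.
Intervening on Q: with other inputs at their observed values, K = -4*Q - 23. Solving for -43 gives Q = 5, within [-2, 12].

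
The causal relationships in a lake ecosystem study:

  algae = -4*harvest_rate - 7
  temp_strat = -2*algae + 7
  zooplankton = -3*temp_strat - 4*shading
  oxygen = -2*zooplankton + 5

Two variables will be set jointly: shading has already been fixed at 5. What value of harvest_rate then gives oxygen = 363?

With shading held at 5:
Substituting into the temp_strat equation gives temp_strat = 8*harvest_rate + 21.
So zooplankton = -24*harvest_rate - 83.
This gives oxygen = 48*harvest_rate + 171.
Solve 48*harvest_rate + 171 = 363: harvest_rate = (363 - 171) / 48 = 4.

harvest_rate = 4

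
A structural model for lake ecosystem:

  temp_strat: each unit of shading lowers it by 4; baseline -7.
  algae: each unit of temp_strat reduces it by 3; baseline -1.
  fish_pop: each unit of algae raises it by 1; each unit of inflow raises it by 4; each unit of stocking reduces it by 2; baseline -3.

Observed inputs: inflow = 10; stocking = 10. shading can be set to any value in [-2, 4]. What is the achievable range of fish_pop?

Substituting into the algae equation gives algae = 12*shading + 20.
Substituting into the fish_pop equation gives fish_pop = 12*shading + 37.
Linear in shading, so extremes are at the endpoints: shading = -2 gives fish_pop = 13; shading = 4 gives fish_pop = 85.

13 to 85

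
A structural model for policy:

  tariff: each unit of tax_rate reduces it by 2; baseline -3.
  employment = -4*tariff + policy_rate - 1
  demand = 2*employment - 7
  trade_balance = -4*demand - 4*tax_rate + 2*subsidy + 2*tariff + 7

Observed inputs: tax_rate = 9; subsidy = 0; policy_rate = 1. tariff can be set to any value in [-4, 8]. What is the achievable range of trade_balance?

-137 to 271

Intervening on tariff fixes its value directly, overriding its dependence on tax_rate.
Substituting into the employment equation gives employment = -4*tariff.
demand becomes -8*tariff - 7.
Substituting into the trade_balance equation gives trade_balance = 34*tariff - 1.
Linear in tariff, so extremes are at the endpoints: tariff = -4 gives trade_balance = -137; tariff = 8 gives trade_balance = 271.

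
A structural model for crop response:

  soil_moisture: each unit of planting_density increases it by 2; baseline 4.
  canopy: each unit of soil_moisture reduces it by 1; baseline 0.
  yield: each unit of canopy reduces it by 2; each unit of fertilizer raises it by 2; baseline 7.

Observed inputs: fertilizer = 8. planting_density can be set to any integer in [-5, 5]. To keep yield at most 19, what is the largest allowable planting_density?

Substituting into the canopy equation gives canopy = -2*planting_density - 4.
Substituting into the yield equation gives yield = 4*planting_density + 31.
Require 4*planting_density + 31 ≤ 19, so planting_density ≤ -3.
The largest integer in [-5, 5] satisfying this is -3.

planting_density = -3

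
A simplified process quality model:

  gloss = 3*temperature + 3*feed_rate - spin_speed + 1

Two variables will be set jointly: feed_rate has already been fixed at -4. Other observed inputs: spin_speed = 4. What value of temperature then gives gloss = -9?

temperature = 2

With feed_rate held at -4:
Substituting into the gloss equation gives gloss = 3*temperature - 15.
Solve 3*temperature - 15 = -9: temperature = (-9 + 15) / 3 = 2.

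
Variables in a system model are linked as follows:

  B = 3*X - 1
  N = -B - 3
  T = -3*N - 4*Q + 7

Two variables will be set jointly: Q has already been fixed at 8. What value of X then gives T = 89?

X = 12

With Q held at 8:
Substituting into the N equation gives N = -3*X - 2.
Substituting into the T equation gives T = 9*X - 19.
Solve 9*X - 19 = 89: X = (89 + 19) / 9 = 12.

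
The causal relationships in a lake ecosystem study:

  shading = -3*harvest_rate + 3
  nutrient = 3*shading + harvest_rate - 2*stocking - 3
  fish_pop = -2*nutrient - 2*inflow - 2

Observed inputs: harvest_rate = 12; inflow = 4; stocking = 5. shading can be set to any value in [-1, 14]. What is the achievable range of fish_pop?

Intervening on shading fixes its value directly, overriding its dependence on harvest_rate.
Substituting into the nutrient equation gives nutrient = 3*shading - 1.
So fish_pop = -6*shading - 8.
Linear in shading, so extremes are at the endpoints: shading = -1 gives fish_pop = -2; shading = 14 gives fish_pop = -92.

-92 to -2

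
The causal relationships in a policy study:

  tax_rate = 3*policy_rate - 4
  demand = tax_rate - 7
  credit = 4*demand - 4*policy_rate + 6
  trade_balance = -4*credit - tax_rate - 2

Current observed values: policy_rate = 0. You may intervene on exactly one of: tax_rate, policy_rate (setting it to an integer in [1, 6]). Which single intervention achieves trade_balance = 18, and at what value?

Intervening on tax_rate: with other inputs at their observed values, trade_balance = -17*tax_rate + 86. Solving for 18 gives tax_rate = 4, within [1, 6].
Intervening on policy_rate: trade_balance = -35*policy_rate + 154. Reaching 18 requires policy_rate = 136/35, not an integer.

set tax_rate = 4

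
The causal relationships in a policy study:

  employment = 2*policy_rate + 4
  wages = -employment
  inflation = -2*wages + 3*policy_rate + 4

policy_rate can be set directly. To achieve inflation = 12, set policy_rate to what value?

Substituting into the wages equation gives wages = -2*policy_rate - 4.
Substituting into the inflation equation gives inflation = 7*policy_rate + 12.
Solve 7*policy_rate + 12 = 12: policy_rate = (12 - 12) / 7 = 0.

policy_rate = 0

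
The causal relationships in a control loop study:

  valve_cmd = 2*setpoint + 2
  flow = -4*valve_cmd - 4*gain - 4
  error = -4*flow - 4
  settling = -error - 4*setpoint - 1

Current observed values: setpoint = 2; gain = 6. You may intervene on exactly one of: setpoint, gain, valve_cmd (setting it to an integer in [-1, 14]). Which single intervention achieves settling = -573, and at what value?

set setpoint = 12

Intervening on setpoint: with other inputs at their observed values, settling = -36*setpoint - 141. Solving for -573 gives setpoint = 12, within [-1, 14].
Intervening on gain: settling = -16*gain - 117. Reaching -573 requires gain = 57/2, not an integer.
Intervening on valve_cmd: settling = -16*valve_cmd - 117. Reaching -573 requires valve_cmd = 57/2, not an integer.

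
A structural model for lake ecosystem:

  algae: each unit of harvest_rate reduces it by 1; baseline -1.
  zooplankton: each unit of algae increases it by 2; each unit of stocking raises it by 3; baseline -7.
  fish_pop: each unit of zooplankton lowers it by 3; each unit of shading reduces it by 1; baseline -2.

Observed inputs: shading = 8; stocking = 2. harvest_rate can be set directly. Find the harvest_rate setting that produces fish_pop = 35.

harvest_rate = 6

Substituting into the zooplankton equation gives zooplankton = -2*harvest_rate - 3.
Substituting into the fish_pop equation gives fish_pop = 6*harvest_rate - 1.
Solve 6*harvest_rate - 1 = 35: harvest_rate = (35 + 1) / 6 = 6.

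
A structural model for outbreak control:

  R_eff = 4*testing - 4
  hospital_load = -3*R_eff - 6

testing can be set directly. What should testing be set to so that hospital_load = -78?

testing = 7

Substituting into the hospital_load equation gives hospital_load = -12*testing + 6.
Solve -12*testing + 6 = -78: testing = (-78 - 6) / -12 = 7.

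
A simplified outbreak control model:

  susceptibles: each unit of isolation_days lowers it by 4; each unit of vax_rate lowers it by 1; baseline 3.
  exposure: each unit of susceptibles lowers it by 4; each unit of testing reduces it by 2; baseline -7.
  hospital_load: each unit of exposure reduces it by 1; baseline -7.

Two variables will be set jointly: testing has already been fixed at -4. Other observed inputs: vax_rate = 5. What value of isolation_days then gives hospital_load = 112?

With testing held at -4:
Substituting into the susceptibles equation gives susceptibles = -4*isolation_days - 2.
This gives exposure = 16*isolation_days + 9.
Substituting into the hospital_load equation gives hospital_load = -16*isolation_days - 16.
Solve -16*isolation_days - 16 = 112: isolation_days = (112 + 16) / -16 = -8.

isolation_days = -8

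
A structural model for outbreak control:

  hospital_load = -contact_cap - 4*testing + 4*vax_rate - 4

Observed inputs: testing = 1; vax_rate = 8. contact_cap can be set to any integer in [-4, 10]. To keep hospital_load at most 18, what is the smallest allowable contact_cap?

Substituting into the hospital_load equation gives hospital_load = -contact_cap + 24.
Require -contact_cap + 24 ≤ 18, so contact_cap ≥ 6.
The smallest integer in [-4, 10] satisfying this is 6.

contact_cap = 6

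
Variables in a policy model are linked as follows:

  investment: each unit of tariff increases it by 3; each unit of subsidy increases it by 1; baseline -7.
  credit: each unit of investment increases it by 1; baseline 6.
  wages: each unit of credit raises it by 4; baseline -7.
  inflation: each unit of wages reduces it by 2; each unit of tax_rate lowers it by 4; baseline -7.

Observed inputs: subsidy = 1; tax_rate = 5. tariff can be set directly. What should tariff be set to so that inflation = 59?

tariff = -3

Substituting into the investment equation gives investment = 3*tariff - 6.
Substituting into the credit equation gives credit = 3*tariff.
This gives wages = 12*tariff - 7.
So inflation = -24*tariff - 13.
Solve -24*tariff - 13 = 59: tariff = (59 + 13) / -24 = -3.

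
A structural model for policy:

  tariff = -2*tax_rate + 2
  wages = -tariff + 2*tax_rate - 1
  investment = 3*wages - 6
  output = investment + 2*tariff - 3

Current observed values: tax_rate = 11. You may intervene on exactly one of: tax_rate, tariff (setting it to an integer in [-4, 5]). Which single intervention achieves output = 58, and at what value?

Intervening on tax_rate: output = 8*tax_rate - 14. Reaching 58 requires tax_rate = 9, outside [-4, 5].
Intervening on tariff: with other inputs at their observed values, output = -tariff + 54. Solving for 58 gives tariff = -4, within [-4, 5].

set tariff = -4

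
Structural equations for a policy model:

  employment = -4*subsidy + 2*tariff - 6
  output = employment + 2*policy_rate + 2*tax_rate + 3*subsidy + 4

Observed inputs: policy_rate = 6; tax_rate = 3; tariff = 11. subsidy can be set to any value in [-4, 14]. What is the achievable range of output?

24 to 42

Substituting into the employment equation gives employment = -4*subsidy + 16.
Substituting into the output equation gives output = -subsidy + 38.
Linear in subsidy, so extremes are at the endpoints: subsidy = -4 gives output = 42; subsidy = 14 gives output = 24.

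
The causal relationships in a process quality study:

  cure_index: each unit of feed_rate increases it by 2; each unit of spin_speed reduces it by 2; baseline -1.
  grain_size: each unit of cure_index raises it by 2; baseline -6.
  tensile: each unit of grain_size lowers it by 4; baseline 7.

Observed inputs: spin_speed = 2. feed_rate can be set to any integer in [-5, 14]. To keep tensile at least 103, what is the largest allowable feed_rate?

Substituting into the cure_index equation gives cure_index = 2*feed_rate - 5.
grain_size becomes 4*feed_rate - 16.
Substituting into the tensile equation gives tensile = -16*feed_rate + 71.
Require -16*feed_rate + 71 ≥ 103, so feed_rate ≤ -2.
The largest integer in [-5, 14] satisfying this is -2.

feed_rate = -2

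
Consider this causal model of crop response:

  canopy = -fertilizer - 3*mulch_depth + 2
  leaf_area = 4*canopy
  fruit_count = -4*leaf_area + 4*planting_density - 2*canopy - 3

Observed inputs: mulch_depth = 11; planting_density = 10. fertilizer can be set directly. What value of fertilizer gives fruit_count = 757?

fertilizer = 9

Substituting into the canopy equation gives canopy = -fertilizer - 31.
Substituting into the leaf_area equation gives leaf_area = -4*fertilizer - 124.
Substituting into the fruit_count equation gives fruit_count = 18*fertilizer + 595.
Solve 18*fertilizer + 595 = 757: fertilizer = (757 - 595) / 18 = 9.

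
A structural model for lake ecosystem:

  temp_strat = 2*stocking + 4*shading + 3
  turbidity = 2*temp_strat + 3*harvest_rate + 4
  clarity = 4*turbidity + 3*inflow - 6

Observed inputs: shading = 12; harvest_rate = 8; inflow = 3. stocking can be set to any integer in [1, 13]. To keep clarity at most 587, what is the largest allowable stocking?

stocking = 4

Substituting into the temp_strat equation gives temp_strat = 2*stocking + 51.
So turbidity = 4*stocking + 130.
This gives clarity = 16*stocking + 523.
Require 16*stocking + 523 ≤ 587, so stocking ≤ 4.
The largest integer in [1, 13] satisfying this is 4.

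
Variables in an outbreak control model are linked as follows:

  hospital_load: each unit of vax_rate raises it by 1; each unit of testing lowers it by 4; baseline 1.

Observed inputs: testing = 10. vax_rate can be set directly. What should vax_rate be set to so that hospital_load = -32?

vax_rate = 7

Substituting into the hospital_load equation gives hospital_load = vax_rate - 39.
Solve vax_rate - 39 = -32: vax_rate = (-32 + 39) / 1 = 7.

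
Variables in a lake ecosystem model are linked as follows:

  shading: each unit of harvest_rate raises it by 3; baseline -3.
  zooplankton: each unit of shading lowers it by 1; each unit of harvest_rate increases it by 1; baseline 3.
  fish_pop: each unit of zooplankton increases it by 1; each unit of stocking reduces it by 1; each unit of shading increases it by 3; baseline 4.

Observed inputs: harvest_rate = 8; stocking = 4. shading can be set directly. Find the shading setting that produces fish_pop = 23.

shading = 6

Intervening on shading fixes its value directly, overriding its dependence on harvest_rate.
Substituting into the zooplankton equation gives zooplankton = -shading + 11.
Substituting into the fish_pop equation gives fish_pop = 2*shading + 11.
Solve 2*shading + 11 = 23: shading = (23 - 11) / 2 = 6.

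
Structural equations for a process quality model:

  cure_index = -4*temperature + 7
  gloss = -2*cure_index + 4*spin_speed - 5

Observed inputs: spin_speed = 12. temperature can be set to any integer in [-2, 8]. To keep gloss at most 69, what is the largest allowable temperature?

temperature = 5

Substituting into the gloss equation gives gloss = 8*temperature + 29.
Require 8*temperature + 29 ≤ 69, so temperature ≤ 5.
The largest integer in [-2, 8] satisfying this is 5.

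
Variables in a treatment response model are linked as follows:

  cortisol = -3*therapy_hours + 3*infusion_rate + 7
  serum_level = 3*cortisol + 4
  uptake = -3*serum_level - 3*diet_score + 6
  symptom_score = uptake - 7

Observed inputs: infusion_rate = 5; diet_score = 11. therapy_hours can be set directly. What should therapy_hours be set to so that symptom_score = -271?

Substituting into the cortisol equation gives cortisol = -3*therapy_hours + 22.
So serum_level = -9*therapy_hours + 70.
This gives uptake = 27*therapy_hours - 237.
Substituting into the symptom_score equation gives symptom_score = 27*therapy_hours - 244.
Solve 27*therapy_hours - 244 = -271: therapy_hours = (-271 + 244) / 27 = -1.

therapy_hours = -1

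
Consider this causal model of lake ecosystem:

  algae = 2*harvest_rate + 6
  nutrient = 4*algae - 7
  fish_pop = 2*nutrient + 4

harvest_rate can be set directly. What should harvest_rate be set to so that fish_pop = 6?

harvest_rate = -2

Substituting into the nutrient equation gives nutrient = 8*harvest_rate + 17.
fish_pop becomes 16*harvest_rate + 38.
Solve 16*harvest_rate + 38 = 6: harvest_rate = (6 - 38) / 16 = -2.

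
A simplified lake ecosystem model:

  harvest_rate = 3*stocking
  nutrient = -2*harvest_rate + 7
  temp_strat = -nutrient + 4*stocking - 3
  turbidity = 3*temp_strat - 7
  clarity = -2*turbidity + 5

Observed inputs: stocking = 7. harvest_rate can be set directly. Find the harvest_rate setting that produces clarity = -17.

harvest_rate = -6

Intervening on harvest_rate fixes its value directly, overriding its dependence on stocking.
Substituting into the temp_strat equation gives temp_strat = 2*harvest_rate + 18.
Substituting into the turbidity equation gives turbidity = 6*harvest_rate + 47.
Substituting into the clarity equation gives clarity = -12*harvest_rate - 89.
Solve -12*harvest_rate - 89 = -17: harvest_rate = (-17 + 89) / -12 = -6.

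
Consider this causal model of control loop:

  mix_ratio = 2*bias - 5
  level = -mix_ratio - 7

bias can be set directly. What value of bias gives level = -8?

Substituting into the level equation gives level = -2*bias - 2.
Solve -2*bias - 2 = -8: bias = (-8 + 2) / -2 = 3.

bias = 3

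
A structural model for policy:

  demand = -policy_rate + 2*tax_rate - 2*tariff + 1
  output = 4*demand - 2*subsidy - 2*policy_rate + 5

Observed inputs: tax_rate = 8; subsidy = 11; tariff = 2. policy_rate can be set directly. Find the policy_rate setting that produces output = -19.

Substituting into the demand equation gives demand = -policy_rate + 13.
Substituting into the output equation gives output = -6*policy_rate + 35.
Solve -6*policy_rate + 35 = -19: policy_rate = (-19 - 35) / -6 = 9.

policy_rate = 9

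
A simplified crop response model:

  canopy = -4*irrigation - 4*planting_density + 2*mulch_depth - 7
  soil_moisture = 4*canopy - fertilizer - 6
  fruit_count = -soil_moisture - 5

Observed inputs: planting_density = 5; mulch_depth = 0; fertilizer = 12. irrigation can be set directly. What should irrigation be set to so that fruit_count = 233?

Substituting into the canopy equation gives canopy = -4*irrigation - 27.
Substituting into the soil_moisture equation gives soil_moisture = -16*irrigation - 126.
So fruit_count = 16*irrigation + 121.
Solve 16*irrigation + 121 = 233: irrigation = (233 - 121) / 16 = 7.

irrigation = 7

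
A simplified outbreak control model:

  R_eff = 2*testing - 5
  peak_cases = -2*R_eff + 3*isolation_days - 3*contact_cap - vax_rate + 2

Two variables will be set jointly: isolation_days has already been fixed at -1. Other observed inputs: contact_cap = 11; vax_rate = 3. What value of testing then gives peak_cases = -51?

testing = 6

With isolation_days held at -1:
Substituting into the peak_cases equation gives peak_cases = -4*testing - 27.
Solve -4*testing - 27 = -51: testing = (-51 + 27) / -4 = 6.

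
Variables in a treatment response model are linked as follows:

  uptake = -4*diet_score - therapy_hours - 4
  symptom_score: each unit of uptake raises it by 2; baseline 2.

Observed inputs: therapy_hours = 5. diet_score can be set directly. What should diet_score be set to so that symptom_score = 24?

diet_score = -5

Substituting into the uptake equation gives uptake = -4*diet_score - 9.
Substituting into the symptom_score equation gives symptom_score = -8*diet_score - 16.
Solve -8*diet_score - 16 = 24: diet_score = (24 + 16) / -8 = -5.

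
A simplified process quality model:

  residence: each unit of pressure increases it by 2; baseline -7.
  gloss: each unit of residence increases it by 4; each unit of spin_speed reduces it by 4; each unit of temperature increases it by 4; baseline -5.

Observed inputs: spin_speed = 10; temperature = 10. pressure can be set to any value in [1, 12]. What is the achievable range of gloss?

Substituting into the gloss equation gives gloss = 8*pressure - 33.
Linear in pressure, so extremes are at the endpoints: pressure = 1 gives gloss = -25; pressure = 12 gives gloss = 63.

-25 to 63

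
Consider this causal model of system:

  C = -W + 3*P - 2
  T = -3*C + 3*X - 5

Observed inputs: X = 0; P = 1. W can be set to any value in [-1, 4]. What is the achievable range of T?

-11 to 4

Substituting into the C equation gives C = -W + 1.
This gives T = 3*W - 8.
Linear in W, so extremes are at the endpoints: W = -1 gives T = -11; W = 4 gives T = 4.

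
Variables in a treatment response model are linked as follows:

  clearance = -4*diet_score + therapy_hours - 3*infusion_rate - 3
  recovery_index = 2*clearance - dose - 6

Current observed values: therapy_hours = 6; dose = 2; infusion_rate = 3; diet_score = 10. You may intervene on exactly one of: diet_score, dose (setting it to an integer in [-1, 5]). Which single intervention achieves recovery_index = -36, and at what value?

Intervening on diet_score: with other inputs at their observed values, recovery_index = -8*diet_score - 20. Solving for -36 gives diet_score = 2, within [-1, 5].
Intervening on dose: recovery_index = -dose - 98. Reaching -36 requires dose = -62, outside [-1, 5].

set diet_score = 2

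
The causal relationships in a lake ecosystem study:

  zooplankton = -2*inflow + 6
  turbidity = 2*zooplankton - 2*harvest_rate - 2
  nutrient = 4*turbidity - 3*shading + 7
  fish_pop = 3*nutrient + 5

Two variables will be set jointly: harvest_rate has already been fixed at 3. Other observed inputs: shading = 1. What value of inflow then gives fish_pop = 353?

With harvest_rate held at 3:
Substituting into the turbidity equation gives turbidity = -4*inflow + 4.
Substituting into the nutrient equation gives nutrient = -16*inflow + 20.
Substituting into the fish_pop equation gives fish_pop = -48*inflow + 65.
Solve -48*inflow + 65 = 353: inflow = (353 - 65) / -48 = -6.

inflow = -6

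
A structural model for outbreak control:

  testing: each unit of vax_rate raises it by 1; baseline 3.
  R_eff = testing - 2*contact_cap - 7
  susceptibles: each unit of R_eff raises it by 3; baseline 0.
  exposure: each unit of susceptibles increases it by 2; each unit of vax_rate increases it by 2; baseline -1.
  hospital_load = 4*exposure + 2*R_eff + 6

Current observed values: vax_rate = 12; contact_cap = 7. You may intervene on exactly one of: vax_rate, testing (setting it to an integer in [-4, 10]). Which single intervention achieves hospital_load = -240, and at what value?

set testing = 8

Intervening on vax_rate: hospital_load = 34*vax_rate - 466. Reaching -240 requires vax_rate = 113/17, not an integer.
Intervening on testing: with other inputs at their observed values, hospital_load = 26*testing - 448. Solving for -240 gives testing = 8, within [-4, 10].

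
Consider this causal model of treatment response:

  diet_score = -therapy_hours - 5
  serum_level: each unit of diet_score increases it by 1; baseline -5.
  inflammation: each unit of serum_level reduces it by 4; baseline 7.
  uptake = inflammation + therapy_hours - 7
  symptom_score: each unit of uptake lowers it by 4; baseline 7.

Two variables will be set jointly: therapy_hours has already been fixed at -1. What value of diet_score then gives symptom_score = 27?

diet_score = 6

With therapy_hours held at -1:
Intervening on diet_score fixes its value directly, overriding its dependence on therapy_hours.
Substituting into the inflammation equation gives inflammation = -4*diet_score + 27.
This gives uptake = -4*diet_score + 19.
Substituting into the symptom_score equation gives symptom_score = 16*diet_score - 69.
Solve 16*diet_score - 69 = 27: diet_score = (27 + 69) / 16 = 6.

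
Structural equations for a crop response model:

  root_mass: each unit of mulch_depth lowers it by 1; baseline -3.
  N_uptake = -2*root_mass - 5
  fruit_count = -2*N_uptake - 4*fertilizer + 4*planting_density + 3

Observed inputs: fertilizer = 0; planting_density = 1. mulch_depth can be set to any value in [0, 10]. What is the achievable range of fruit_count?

-35 to 5

Substituting into the N_uptake equation gives N_uptake = 2*mulch_depth + 1.
This gives fruit_count = -4*mulch_depth + 5.
Linear in mulch_depth, so extremes are at the endpoints: mulch_depth = 0 gives fruit_count = 5; mulch_depth = 10 gives fruit_count = -35.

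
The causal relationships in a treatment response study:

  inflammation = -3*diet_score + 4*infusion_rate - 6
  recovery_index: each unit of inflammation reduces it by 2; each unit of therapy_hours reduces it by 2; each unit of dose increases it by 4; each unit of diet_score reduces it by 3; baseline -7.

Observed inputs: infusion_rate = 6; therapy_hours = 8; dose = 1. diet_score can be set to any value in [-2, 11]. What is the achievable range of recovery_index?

Substituting into the inflammation equation gives inflammation = -3*diet_score + 18.
Substituting into the recovery_index equation gives recovery_index = 3*diet_score - 55.
Linear in diet_score, so extremes are at the endpoints: diet_score = -2 gives recovery_index = -61; diet_score = 11 gives recovery_index = -22.

-61 to -22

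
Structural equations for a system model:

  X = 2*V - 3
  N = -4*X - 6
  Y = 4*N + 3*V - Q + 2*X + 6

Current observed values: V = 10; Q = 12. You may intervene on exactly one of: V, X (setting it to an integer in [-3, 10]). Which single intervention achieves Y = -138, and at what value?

set V = 6

Intervening on V: with other inputs at their observed values, Y = -25*V + 12. Solving for -138 gives V = 6, within [-3, 10].
Intervening on X: Y = -14*X. Reaching -138 requires X = 69/7, not an integer.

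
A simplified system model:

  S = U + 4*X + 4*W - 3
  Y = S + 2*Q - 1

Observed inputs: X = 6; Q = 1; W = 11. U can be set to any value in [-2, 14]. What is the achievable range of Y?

64 to 80

Substituting into the S equation gives S = U + 65.
This gives Y = U + 66.
Linear in U, so extremes are at the endpoints: U = -2 gives Y = 64; U = 14 gives Y = 80.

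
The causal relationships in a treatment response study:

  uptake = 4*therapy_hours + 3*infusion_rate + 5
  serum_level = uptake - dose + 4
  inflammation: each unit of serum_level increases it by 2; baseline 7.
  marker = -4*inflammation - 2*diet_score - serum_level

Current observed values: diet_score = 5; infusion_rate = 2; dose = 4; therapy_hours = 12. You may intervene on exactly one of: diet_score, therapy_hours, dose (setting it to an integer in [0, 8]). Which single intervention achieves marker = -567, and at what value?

set diet_score = 4

Intervening on diet_score: with other inputs at their observed values, marker = -2*diet_score - 559. Solving for -567 gives diet_score = 4, within [0, 8].
Intervening on therapy_hours: marker = -36*therapy_hours - 137. Reaching -567 requires therapy_hours = 215/18, not an integer.
Intervening on dose: marker = 9*dose - 605. Reaching -567 requires dose = 38/9, not an integer.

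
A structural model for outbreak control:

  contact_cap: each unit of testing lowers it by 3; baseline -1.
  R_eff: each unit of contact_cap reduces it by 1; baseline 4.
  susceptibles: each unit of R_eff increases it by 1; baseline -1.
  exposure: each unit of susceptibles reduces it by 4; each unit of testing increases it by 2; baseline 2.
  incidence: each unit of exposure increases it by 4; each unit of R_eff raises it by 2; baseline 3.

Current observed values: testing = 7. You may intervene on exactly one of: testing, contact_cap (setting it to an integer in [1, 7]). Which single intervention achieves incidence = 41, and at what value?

Intervening on testing: incidence = -34*testing - 43. Reaching 41 requires testing = -42/17, not an integer.
Intervening on contact_cap: with other inputs at their observed values, incidence = 14*contact_cap + 27. Solving for 41 gives contact_cap = 1, within [1, 7].

set contact_cap = 1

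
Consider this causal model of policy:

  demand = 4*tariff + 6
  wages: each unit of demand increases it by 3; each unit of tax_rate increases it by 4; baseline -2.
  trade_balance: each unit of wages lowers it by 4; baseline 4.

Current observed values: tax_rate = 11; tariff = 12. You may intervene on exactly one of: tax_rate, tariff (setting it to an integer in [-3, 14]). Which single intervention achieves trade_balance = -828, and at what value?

Intervening on tax_rate: with other inputs at their observed values, trade_balance = -16*tax_rate - 636. Solving for -828 gives tax_rate = 12, within [-3, 14].
Intervening on tariff: trade_balance = -48*tariff - 236. Reaching -828 requires tariff = 37/3, not an integer.

set tax_rate = 12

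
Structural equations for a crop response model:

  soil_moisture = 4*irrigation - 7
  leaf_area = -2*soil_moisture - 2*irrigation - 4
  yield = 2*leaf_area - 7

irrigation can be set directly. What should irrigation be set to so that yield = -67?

Substituting into the leaf_area equation gives leaf_area = -10*irrigation + 10.
Substituting into the yield equation gives yield = -20*irrigation + 13.
Solve -20*irrigation + 13 = -67: irrigation = (-67 - 13) / -20 = 4.

irrigation = 4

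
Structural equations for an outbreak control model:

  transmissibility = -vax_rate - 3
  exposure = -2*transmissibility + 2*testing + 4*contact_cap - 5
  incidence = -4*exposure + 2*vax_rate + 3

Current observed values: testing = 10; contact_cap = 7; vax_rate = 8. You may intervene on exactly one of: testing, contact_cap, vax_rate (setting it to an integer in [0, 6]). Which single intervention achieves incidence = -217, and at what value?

set vax_rate = 4

Intervening on testing: incidence = -8*testing - 161. Reaching -217 requires testing = 7, outside [0, 6].
Intervening on contact_cap: incidence = -16*contact_cap - 129. Reaching -217 requires contact_cap = 11/2, not an integer.
Intervening on vax_rate: with other inputs at their observed values, incidence = -6*vax_rate - 193. Solving for -217 gives vax_rate = 4, within [0, 6].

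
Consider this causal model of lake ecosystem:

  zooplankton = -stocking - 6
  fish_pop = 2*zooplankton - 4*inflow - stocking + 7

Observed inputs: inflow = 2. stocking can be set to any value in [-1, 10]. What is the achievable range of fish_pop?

-43 to -10

Substituting into the fish_pop equation gives fish_pop = -3*stocking - 13.
Linear in stocking, so extremes are at the endpoints: stocking = -1 gives fish_pop = -10; stocking = 10 gives fish_pop = -43.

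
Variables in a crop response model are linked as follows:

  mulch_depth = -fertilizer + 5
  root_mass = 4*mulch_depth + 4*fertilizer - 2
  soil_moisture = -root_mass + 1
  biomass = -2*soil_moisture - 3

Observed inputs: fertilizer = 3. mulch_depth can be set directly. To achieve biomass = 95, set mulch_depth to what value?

mulch_depth = 10

Intervening on mulch_depth fixes its value directly, overriding its dependence on fertilizer.
Substituting into the root_mass equation gives root_mass = 4*mulch_depth + 10.
soil_moisture becomes -4*mulch_depth - 9.
This gives biomass = 8*mulch_depth + 15.
Solve 8*mulch_depth + 15 = 95: mulch_depth = (95 - 15) / 8 = 10.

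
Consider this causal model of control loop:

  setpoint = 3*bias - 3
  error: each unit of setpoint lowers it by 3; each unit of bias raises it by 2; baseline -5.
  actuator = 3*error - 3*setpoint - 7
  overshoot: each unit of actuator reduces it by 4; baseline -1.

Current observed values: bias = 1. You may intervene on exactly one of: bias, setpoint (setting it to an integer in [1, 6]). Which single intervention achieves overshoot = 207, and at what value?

set setpoint = 3

Intervening on bias: overshoot = 120*bias - 57. Reaching 207 requires bias = 11/5, not an integer.
Intervening on setpoint: with other inputs at their observed values, overshoot = 48*setpoint + 63. Solving for 207 gives setpoint = 3, within [1, 6].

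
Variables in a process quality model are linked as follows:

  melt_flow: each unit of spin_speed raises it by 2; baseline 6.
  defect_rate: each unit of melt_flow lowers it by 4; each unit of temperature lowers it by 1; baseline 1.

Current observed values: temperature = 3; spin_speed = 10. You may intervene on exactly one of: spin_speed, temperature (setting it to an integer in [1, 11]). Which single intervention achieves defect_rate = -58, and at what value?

set spin_speed = 4

Intervening on spin_speed: with other inputs at their observed values, defect_rate = -8*spin_speed - 26. Solving for -58 gives spin_speed = 4, within [1, 11].
Intervening on temperature: defect_rate = -temperature - 103. Reaching -58 requires temperature = -45, outside [1, 11].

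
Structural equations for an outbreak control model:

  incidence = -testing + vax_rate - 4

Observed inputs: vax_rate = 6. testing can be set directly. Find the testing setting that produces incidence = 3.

testing = -1

Substituting into the incidence equation gives incidence = -testing + 2.
Solve -testing + 2 = 3: testing = (3 - 2) / -1 = -1.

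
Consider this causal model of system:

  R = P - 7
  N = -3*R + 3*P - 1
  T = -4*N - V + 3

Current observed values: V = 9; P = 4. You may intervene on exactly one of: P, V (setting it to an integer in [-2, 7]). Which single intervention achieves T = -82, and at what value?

set V = 5

Intervening on P: the paths from P to T cancel (net effect zero), leaving T = -86; -82 is unreachable this way.
Intervening on V: with other inputs at their observed values, T = -V - 77. Solving for -82 gives V = 5, within [-2, 7].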